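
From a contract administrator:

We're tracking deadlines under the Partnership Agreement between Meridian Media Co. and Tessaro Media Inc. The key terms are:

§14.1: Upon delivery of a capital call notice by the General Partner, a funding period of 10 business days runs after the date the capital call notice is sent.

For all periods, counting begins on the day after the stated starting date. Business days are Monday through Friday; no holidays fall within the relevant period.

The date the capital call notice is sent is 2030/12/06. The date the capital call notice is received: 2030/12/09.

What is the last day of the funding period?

2030/12/20

From Friday, 2030/12/06, 10 business days (Dec 9, Dec 10, Dec 11, Dec 12, Dec 13, Dec 16, Dec 17, Dec 18, Dec 19, Dec 20, skipping weekends) brings us to Friday, 2030/12/20, which is the last day of the funding period.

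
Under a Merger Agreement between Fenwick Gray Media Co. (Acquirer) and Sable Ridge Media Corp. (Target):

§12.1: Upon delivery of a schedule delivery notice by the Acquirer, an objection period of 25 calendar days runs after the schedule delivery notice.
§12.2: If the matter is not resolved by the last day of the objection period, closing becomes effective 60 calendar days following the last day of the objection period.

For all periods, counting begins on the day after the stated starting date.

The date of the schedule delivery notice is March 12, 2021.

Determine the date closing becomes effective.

June 5, 2021

Adding 25 calendar days to March 12, 2021 gives April 6, 2021, which is the last day of the objection period.
Adding 60 calendar days to April 6, 2021 gives June 5, 2021, which is the date closing becomes effective.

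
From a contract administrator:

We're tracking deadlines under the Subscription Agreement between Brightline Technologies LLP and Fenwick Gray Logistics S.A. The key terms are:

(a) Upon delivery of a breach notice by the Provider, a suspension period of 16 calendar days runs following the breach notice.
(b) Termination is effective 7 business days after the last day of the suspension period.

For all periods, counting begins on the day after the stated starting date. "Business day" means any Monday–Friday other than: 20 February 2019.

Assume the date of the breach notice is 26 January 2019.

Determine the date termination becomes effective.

The last day of the suspension period: 16 calendar days after 26 January 2019 is 11 February 2019.
The date termination becomes effective: 7 business days after Monday, 11 February 2019, skipping weekends and the listed holiday on Feb 20 — Feb 12, Feb 13, Feb 14, Feb 15, Feb 18, Feb 19, Feb 21 — lands on Thursday, 21 February 2019.

21 February 2019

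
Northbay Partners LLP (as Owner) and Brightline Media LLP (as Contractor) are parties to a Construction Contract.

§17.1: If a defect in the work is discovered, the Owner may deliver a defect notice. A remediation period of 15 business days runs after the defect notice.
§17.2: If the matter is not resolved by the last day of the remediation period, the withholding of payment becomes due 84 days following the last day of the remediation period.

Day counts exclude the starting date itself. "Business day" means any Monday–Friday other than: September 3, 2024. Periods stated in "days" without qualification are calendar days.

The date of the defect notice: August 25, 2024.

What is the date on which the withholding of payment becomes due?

The last day of the remediation period: counting 15 business days from Sunday, August 25, 2024 (Aug 26, Aug 27, Aug 28, Aug 29, …, Sep 12, Sep 13, Sep 16, skipping weekends and the listed holiday on Sep 3) reaches Monday, September 16, 2024.
The date on which the withholding of payment becomes due: 84 calendar days after September 16, 2024 is December 9, 2024.

December 9, 2024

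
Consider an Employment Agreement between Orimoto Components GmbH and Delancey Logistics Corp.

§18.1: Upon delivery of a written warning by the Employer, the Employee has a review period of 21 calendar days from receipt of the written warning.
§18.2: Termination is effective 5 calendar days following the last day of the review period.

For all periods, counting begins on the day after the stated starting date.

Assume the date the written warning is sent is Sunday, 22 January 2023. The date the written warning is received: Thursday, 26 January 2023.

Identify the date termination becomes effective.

21 February 2023

The last day of the review period: 21 calendar days after 26 January 2023 is 16 February 2023.
The date termination becomes effective: 5 calendar days after 16 February 2023 is 21 February 2023.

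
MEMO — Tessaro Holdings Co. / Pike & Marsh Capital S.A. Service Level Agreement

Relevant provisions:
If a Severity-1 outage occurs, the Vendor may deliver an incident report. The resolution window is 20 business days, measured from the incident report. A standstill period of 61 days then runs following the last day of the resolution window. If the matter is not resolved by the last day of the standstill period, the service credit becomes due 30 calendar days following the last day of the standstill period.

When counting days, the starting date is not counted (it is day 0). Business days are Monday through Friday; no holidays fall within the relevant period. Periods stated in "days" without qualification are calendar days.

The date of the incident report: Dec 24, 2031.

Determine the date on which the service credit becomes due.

From Wednesday, Dec 24, 2031, 20 business days (Dec 25, Dec 26, Dec 29, Dec 30, …, Jan 19, Jan 20, Jan 21, skipping weekends) brings us to Wednesday, Jan 21, 2032, which is the last day of the resolution window.
The last day of the standstill period: Jan 21, 2032 + 61 days = Mar 22, 2032.
The date on which the service credit becomes due: 30 calendar days after Mar 22, 2032 is Apr 21, 2032.

Apr 21, 2032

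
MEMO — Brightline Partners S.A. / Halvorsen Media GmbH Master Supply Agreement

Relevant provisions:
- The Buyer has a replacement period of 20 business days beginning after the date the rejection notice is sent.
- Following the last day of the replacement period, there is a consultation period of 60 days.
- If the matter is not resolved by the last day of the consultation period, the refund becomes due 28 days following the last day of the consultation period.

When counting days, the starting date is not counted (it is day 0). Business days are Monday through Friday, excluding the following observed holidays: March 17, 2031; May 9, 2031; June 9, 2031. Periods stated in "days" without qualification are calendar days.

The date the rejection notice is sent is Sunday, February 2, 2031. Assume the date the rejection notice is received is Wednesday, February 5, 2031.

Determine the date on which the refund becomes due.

May 27, 2031

From Sunday, February 2, 2031, 20 business days (Feb 3, Feb 4, Feb 5, Feb 6, …, Feb 26, Feb 27, Feb 28, skipping weekends) brings us to Friday, February 28, 2031, which is the last day of the replacement period.
The last day of the consultation period: February 28, 2031 + 60 days = April 29, 2031.
Adding 28 calendar days to April 29, 2031 gives May 27, 2031, which is the date on which the refund becomes due.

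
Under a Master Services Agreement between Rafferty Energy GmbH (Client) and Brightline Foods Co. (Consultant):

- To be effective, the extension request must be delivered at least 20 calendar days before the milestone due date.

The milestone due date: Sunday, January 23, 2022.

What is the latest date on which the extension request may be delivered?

January 3, 2022

Counting back 20 calendar days from January 23, 2022 gives January 3, 2022.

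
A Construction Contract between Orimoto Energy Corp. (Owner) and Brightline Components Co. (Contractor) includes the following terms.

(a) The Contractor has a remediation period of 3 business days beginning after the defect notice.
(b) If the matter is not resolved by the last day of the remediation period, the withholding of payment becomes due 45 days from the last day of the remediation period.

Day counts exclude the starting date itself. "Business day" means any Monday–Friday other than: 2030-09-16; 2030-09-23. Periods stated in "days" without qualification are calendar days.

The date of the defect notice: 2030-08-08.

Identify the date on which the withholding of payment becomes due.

2030-09-27

The last day of the remediation period: 3 business days after Thursday, 2030-08-08, skipping weekends — Aug 9, Aug 12, Aug 13 — lands on Tuesday, 2030-08-13.
The date on which the withholding of payment becomes due: 2030-08-13 + 45 days = 2030-09-27.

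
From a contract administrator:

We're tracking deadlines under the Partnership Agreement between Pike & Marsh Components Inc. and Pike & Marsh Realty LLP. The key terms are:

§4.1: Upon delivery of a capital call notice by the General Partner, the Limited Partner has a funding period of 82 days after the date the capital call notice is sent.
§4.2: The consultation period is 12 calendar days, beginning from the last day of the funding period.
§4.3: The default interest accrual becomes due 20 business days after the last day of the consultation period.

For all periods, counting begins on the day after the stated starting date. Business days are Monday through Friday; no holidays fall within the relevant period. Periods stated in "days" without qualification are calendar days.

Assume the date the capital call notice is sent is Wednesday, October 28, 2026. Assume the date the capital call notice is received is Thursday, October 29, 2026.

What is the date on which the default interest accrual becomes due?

The last day of the funding period: 82 calendar days after October 28, 2026 is January 18, 2027.
Adding 12 calendar days to January 18, 2027 gives January 30, 2027, which is the last day of the consultation period.
The date on which the default interest accrual becomes due: 20 business days after Saturday, January 30, 2027, skipping weekends — Feb 1, Feb 2, Feb 3, Feb 4, …, Feb 24, Feb 25, Feb 26 — lands on Friday, February 26, 2027.

February 26, 2027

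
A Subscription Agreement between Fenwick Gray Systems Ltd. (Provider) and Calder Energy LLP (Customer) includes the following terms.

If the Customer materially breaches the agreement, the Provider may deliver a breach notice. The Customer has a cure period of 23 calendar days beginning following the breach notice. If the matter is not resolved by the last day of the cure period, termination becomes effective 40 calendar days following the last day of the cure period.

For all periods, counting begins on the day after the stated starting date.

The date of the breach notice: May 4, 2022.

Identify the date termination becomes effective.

The last day of the cure period: 23 calendar days after May 4, 2022 is May 27, 2022.
The date termination becomes effective: 40 calendar days after May 27, 2022 is July 6, 2022.

July 6, 2022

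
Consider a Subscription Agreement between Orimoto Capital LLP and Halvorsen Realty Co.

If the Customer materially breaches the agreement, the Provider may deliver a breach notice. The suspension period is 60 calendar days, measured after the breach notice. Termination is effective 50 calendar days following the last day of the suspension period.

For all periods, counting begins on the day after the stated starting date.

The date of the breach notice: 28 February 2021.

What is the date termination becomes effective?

The last day of the suspension period: 28 February 2021 + 60 days = 29 April 2021.
The date termination becomes effective: 29 April 2021 + 50 days = 18 June 2021.

18 June 2021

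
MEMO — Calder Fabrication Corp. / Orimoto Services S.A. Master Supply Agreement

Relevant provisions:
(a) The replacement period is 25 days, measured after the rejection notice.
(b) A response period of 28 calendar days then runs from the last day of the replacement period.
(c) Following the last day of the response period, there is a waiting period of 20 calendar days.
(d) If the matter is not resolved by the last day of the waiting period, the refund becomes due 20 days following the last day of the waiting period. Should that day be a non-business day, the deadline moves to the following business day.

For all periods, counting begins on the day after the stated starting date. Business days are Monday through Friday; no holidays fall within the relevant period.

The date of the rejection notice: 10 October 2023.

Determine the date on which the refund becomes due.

Adding 25 calendar days to 10 October 2023 gives 4 November 2023, which is the last day of the replacement period.
Adding 28 calendar days to 4 November 2023 gives 2 December 2023, which is the last day of the response period.
The last day of the waiting period: 20 calendar days after 2 December 2023 is 22 December 2023.
The date on which the refund becomes due: 20 calendar days after 22 December 2023 is 11 January 2024. 11 January 2024 is a Thursday, so no roll-forward applies.

11 January 2024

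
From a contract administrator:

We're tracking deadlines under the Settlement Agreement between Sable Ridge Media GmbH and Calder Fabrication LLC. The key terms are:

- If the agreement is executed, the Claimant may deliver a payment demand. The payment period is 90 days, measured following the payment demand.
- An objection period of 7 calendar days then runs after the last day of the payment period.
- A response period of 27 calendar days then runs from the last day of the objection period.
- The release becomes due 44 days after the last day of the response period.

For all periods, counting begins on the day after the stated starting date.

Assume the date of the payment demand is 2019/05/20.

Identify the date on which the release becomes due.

Adding 90 calendar days to 2019/05/20 gives 2019/08/18, which is the last day of the payment period.
Adding 7 calendar days to 2019/08/18 gives 2019/08/25, which is the last day of the objection period.
The last day of the response period: 2019/08/25 + 27 days = 2019/09/21.
Adding 44 calendar days to 2019/09/21 gives 2019/11/04, which is the date on which the release becomes due.

2019/11/04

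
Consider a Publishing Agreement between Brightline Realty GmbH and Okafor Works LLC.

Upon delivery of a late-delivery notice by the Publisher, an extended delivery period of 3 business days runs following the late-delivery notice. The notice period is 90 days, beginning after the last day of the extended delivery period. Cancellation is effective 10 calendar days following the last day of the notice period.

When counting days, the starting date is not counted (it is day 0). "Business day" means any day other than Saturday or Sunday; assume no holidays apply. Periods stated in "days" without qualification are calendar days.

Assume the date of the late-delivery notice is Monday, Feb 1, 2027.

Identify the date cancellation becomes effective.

The last day of the extended delivery period: counting 3 business days from Monday, Feb 1, 2027 (Feb 2, Feb 3, Feb 4, skipping weekends) reaches Thursday, Feb 4, 2027.
The last day of the notice period: 90 calendar days after Feb 4, 2027 is May 5, 2027.
The date cancellation becomes effective: May 5, 2027 + 10 days = May 15, 2027.

May 15, 2027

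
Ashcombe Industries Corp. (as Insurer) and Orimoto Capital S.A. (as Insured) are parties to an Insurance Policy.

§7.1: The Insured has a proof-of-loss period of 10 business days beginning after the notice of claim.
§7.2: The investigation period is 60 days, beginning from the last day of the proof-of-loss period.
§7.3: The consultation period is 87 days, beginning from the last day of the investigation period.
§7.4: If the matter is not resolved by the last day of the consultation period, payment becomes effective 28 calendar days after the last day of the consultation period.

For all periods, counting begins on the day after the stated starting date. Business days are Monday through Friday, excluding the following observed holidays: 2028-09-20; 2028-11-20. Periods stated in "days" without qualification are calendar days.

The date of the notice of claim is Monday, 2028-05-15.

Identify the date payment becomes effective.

From Monday, 2028-05-15, 10 business days (May 16, May 17, May 18, May 19, May 22, May 23, May 24, May 25, May 26, May 29, skipping weekends) brings us to Monday, 2028-05-29, which is the last day of the proof-of-loss period.
The last day of the investigation period: 2028-05-29 + 60 days = 2028-07-28.
The last day of the consultation period: 2028-07-28 + 87 days = 2028-10-23.
The date payment becomes effective: 28 calendar days after 2028-10-23 is 2028-11-20.

2028-11-20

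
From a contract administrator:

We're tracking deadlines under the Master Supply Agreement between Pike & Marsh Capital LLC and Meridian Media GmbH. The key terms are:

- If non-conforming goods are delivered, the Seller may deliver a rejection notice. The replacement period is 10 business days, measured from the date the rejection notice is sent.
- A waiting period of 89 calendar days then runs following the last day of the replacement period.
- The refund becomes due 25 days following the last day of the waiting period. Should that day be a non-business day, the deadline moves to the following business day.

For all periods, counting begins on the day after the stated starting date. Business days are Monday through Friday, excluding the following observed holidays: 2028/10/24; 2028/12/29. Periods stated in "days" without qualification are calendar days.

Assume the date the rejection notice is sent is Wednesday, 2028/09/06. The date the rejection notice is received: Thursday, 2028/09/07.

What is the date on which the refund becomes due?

From Wednesday, 2028/09/06, 10 business days (Sep 7, Sep 8, Sep 11, Sep 12, Sep 13, Sep 14, Sep 15, Sep 18, Sep 19, Sep 20, skipping weekends) brings us to Wednesday, 2028/09/20, which is the last day of the replacement period.
The last day of the waiting period: 2028/09/20 + 89 days = 2028/12/18.
Adding 25 calendar days to 2028/12/18 gives 2029/01/12, which is the date on which the refund becomes due. 2029/01/12 is a Friday and is not a listed holiday, so no roll-forward applies.

2029/01/12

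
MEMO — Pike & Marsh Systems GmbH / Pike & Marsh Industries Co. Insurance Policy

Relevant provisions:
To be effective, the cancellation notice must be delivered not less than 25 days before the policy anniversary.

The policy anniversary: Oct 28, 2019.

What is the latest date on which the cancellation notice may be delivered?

Counting back 25 calendar days from Oct 28, 2019 gives Oct 3, 2019.

Oct 3, 2019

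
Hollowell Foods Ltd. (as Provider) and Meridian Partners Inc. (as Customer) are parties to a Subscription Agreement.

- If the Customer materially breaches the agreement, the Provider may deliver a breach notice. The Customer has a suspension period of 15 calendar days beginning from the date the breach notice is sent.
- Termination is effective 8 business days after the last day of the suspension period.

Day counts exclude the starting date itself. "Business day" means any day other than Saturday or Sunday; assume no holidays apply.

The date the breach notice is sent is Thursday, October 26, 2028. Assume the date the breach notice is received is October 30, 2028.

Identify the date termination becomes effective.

Adding 15 calendar days to October 26, 2028 gives November 10, 2028, which is the last day of the suspension period.
The date termination becomes effective: 8 business days after Friday, November 10, 2028, skipping weekends — Nov 13, Nov 14, Nov 15, Nov 16, Nov 17, Nov 20, Nov 21, Nov 22 — lands on Wednesday, November 22, 2028.

November 22, 2028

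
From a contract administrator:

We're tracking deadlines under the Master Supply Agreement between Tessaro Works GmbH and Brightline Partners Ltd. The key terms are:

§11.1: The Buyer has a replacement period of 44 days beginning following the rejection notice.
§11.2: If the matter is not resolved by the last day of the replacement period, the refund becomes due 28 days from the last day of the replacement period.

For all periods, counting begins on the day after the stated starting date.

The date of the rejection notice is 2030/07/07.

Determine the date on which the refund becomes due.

The last day of the replacement period: 44 calendar days after 2030/07/07 is 2030/08/20.
The date on which the refund becomes due: 28 calendar days after 2030/08/20 is 2030/09/17.

2030/09/17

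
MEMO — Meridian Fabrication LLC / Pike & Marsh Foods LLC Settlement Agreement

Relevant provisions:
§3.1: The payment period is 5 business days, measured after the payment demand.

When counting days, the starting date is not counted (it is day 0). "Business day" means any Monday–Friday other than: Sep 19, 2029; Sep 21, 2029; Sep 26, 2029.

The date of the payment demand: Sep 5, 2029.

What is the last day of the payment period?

Sep 12, 2029

The last day of the payment period: 5 business days after Wednesday, Sep 5, 2029, skipping weekends — Sep 6, Sep 7, Sep 10, Sep 11, Sep 12 — lands on Wednesday, Sep 12, 2029.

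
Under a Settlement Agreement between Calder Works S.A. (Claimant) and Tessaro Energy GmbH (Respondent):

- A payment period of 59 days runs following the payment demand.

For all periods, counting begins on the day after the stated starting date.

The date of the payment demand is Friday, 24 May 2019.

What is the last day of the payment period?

The last day of the payment period: 59 calendar days after 24 May 2019 is 22 July 2019.

22 July 2019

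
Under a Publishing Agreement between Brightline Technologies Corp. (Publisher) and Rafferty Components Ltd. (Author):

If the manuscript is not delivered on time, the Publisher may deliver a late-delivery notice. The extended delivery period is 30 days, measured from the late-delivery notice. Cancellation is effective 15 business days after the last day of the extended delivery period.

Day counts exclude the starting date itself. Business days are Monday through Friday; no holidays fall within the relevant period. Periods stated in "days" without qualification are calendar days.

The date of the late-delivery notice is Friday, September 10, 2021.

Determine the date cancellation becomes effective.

October 29, 2021

Adding 30 calendar days to September 10, 2021 gives October 10, 2021, which is the last day of the extended delivery period.
The date cancellation becomes effective: counting 15 business days from Sunday, October 10, 2021 (Oct 11, Oct 12, Oct 13, Oct 14, …, Oct 27, Oct 28, Oct 29, skipping weekends) reaches Friday, October 29, 2021.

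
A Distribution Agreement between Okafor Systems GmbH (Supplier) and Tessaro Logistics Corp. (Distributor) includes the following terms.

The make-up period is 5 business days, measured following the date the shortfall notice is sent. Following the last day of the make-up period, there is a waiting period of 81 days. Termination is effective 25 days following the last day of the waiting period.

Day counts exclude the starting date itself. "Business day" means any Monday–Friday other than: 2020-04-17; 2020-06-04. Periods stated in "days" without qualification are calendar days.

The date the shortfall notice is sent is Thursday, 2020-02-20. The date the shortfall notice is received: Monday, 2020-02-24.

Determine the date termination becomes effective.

The last day of the make-up period: counting 5 business days from Thursday, 2020-02-20 (Feb 21, Feb 24, Feb 25, Feb 26, Feb 27, skipping weekends) reaches Thursday, 2020-02-27.
Adding 81 calendar days to 2020-02-27 gives 2020-05-18, which is the last day of the waiting period.
The date termination becomes effective: 25 calendar days after 2020-05-18 is 2020-06-12.

2020-06-12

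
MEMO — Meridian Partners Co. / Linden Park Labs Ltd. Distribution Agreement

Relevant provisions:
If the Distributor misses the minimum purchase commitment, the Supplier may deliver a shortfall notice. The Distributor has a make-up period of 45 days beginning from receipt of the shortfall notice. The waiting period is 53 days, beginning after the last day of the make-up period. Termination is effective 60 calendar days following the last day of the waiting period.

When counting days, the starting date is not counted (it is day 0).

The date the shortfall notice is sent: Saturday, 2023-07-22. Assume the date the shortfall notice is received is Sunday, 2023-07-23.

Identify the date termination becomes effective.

The last day of the make-up period: 2023-07-23 + 45 days = 2023-09-06.
The last day of the waiting period: 2023-09-06 + 53 days = 2023-10-29.
The date termination becomes effective: 60 calendar days after 2023-10-29 is 2023-12-28.

2023-12-28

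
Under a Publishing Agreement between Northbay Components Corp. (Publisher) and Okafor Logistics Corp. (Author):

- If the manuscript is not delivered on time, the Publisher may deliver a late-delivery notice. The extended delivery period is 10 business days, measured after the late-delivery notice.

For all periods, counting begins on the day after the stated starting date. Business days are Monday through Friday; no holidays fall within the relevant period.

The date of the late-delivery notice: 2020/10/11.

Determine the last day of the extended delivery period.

2020/10/23

The last day of the extended delivery period: 10 business days after Sunday, 2020/10/11, skipping weekends — Oct 12, Oct 13, Oct 14, Oct 15, Oct 16, Oct 19, Oct 20, Oct 21, Oct 22, Oct 23 — lands on Friday, 2020/10/23.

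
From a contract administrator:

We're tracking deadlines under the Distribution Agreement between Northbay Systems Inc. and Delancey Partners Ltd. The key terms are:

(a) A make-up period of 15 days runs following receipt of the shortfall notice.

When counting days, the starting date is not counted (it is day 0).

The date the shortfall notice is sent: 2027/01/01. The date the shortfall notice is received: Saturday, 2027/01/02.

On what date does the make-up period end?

The last day of the make-up period: 15 calendar days after 2027/01/02 is 2027/01/17.

2027/01/17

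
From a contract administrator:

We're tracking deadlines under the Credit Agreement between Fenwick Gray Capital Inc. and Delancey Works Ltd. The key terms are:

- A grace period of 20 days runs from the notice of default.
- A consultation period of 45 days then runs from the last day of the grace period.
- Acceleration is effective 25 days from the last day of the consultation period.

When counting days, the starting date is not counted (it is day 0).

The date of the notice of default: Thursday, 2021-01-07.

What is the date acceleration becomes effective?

Adding 20 calendar days to 2021-01-07 gives 2021-01-27, which is the last day of the grace period.
Adding 45 calendar days to 2021-01-27 gives 2021-03-13, which is the last day of the consultation period.
The date acceleration becomes effective: 25 calendar days after 2021-03-13 is 2021-04-07.

2021-04-07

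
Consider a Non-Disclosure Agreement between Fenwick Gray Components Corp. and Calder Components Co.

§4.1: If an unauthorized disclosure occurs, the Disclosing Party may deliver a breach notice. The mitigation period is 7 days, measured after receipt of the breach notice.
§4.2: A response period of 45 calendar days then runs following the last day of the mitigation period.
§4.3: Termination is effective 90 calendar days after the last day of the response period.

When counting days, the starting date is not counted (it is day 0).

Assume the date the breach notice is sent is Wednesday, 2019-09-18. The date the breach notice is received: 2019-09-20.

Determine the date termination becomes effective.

2020-02-09

The last day of the mitigation period: 7 calendar days after 2019-09-20 is 2019-09-27.
Adding 45 calendar days to 2019-09-27 gives 2019-11-11, which is the last day of the response period.
The date termination becomes effective: 2019-11-11 + 90 days = 2020-02-09.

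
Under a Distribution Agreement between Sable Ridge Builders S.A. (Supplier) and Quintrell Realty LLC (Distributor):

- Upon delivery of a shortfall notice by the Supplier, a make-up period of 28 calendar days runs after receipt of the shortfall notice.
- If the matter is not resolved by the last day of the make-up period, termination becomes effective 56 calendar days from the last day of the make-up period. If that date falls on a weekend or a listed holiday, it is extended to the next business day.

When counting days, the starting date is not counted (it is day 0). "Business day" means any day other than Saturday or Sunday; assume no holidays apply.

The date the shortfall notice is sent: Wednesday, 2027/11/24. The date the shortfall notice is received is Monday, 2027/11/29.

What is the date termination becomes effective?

2028/02/21

Adding 28 calendar days to 2027/11/29 gives 2027/12/27, which is the last day of the make-up period.
The date termination becomes effective: 2027/12/27 + 56 days = 2028/02/21. 2028/02/21 is a Monday, so no roll-forward applies.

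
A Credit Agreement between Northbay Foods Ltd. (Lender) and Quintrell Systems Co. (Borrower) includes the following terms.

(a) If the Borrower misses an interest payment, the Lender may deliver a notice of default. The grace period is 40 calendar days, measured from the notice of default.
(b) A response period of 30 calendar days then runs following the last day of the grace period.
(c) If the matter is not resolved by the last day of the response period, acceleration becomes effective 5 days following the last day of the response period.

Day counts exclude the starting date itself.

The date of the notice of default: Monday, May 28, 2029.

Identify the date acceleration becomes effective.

Adding 40 calendar days to May 28, 2029 gives July 7, 2029, which is the last day of the grace period.
The last day of the response period: 30 calendar days after July 7, 2029 is August 6, 2029.
The date acceleration becomes effective: 5 calendar days after August 6, 2029 is August 11, 2029.

August 11, 2029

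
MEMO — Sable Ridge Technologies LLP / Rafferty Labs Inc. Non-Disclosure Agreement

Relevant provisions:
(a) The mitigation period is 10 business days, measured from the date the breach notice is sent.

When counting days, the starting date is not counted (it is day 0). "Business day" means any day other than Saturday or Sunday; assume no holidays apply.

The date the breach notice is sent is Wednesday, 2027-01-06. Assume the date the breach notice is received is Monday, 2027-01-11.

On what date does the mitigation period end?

2027-01-20

The last day of the mitigation period: 10 business days after Wednesday, 2027-01-06, skipping weekends — Jan 7, Jan 8, Jan 11, Jan 12, Jan 13, Jan 14, Jan 15, Jan 18, Jan 19, Jan 20 — lands on Wednesday, 2027-01-20.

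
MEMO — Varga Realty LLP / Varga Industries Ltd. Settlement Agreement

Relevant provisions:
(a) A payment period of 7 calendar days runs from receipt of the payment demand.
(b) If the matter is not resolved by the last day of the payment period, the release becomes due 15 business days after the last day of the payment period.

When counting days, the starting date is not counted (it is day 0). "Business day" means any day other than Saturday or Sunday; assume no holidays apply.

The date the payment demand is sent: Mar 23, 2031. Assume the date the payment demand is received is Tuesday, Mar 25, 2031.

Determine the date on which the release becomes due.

Apr 22, 2031

The last day of the payment period: Mar 25, 2031 + 7 days = Apr 1, 2031.
The date on which the release becomes due: counting 15 business days from Tuesday, Apr 1, 2031 (Apr 2, Apr 3, Apr 4, Apr 7, …, Apr 18, Apr 21, Apr 22, skipping weekends) reaches Tuesday, Apr 22, 2031.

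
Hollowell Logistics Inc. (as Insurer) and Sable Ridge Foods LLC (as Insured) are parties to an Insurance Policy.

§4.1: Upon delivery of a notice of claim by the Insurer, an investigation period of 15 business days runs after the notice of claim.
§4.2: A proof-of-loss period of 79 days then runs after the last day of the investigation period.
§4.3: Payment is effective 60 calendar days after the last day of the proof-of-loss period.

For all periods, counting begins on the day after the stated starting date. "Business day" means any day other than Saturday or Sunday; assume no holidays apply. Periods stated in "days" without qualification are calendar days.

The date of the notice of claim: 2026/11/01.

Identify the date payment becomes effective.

2027/04/08

The last day of the investigation period: counting 15 business days from Sunday, 2026/11/01 (Nov 2, Nov 3, Nov 4, Nov 5, …, Nov 18, Nov 19, Nov 20, skipping weekends) reaches Friday, 2026/11/20.
Adding 79 calendar days to 2026/11/20 gives 2027/02/07, which is the last day of the proof-of-loss period.
Adding 60 calendar days to 2027/02/07 gives 2027/04/08, which is the date payment becomes effective.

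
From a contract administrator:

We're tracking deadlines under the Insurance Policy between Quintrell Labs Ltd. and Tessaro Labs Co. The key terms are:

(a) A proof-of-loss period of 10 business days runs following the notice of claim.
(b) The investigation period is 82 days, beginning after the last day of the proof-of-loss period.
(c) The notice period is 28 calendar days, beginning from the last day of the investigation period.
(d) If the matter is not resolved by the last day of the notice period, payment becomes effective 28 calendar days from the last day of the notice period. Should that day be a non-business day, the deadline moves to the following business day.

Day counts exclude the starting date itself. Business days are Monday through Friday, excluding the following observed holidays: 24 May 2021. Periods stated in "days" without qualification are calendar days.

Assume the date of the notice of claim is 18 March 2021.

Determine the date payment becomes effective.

17 August 2021

The last day of the proof-of-loss period: 10 business days after Thursday, 18 March 2021, skipping weekends — Mar 19, Mar 22, Mar 23, Mar 24, Mar 25, Mar 26, Mar 29, Mar 30, Mar 31, Apr 1 — lands on Thursday, 1 April 2021.
The last day of the investigation period: 1 April 2021 + 82 days = 22 June 2021.
The last day of the notice period: 28 calendar days after 22 June 2021 is 20 July 2021.
The date payment becomes effective: 28 calendar days after 20 July 2021 is 17 August 2021. 17 August 2021 is a Tuesday and is not a listed holiday, so no roll-forward applies.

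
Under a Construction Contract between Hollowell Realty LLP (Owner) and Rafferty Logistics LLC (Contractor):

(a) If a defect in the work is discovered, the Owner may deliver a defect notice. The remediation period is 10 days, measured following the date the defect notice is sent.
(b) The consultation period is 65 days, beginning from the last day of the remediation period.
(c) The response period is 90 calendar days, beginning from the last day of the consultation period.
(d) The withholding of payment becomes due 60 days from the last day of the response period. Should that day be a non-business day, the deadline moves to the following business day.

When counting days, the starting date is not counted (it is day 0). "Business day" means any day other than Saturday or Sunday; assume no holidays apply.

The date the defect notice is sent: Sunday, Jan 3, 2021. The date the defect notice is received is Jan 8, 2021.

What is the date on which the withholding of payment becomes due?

Aug 16, 2021

The last day of the remediation period: 10 calendar days after Jan 3, 2021 is Jan 13, 2021.
Adding 65 calendar days to Jan 13, 2021 gives Mar 19, 2021, which is the last day of the consultation period.
Adding 90 calendar days to Mar 19, 2021 gives Jun 17, 2021, which is the last day of the response period.
Adding 60 calendar days to Jun 17, 2021 gives Aug 16, 2021, which is the date on which the withholding of payment becomes due. Aug 16, 2021 is a Monday, so no roll-forward applies.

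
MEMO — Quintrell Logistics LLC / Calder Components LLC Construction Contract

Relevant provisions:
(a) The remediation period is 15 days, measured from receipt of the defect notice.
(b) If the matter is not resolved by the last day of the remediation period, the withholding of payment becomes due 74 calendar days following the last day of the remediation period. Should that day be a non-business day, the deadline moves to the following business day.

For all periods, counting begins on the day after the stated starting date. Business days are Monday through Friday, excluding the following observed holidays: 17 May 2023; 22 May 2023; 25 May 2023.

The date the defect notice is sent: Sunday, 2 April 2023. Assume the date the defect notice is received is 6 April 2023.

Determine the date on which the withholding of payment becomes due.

4 July 2023

Adding 15 calendar days to 6 April 2023 gives 21 April 2023, which is the last day of the remediation period.
The date on which the withholding of payment becomes due: 74 calendar days after 21 April 2023 is 4 July 2023. 4 July 2023 is a Tuesday and is not a listed holiday, so no roll-forward applies.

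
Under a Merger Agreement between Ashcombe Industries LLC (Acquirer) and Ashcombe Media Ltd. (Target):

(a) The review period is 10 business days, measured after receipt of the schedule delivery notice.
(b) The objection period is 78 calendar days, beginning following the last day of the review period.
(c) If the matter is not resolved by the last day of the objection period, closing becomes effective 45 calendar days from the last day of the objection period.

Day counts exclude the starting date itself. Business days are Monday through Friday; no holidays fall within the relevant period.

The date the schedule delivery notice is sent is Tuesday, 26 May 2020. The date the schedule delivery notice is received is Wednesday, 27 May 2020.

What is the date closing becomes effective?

The last day of the review period: 10 business days after Wednesday, 27 May 2020, skipping weekends — May 28, May 29, Jun 1, Jun 2, Jun 3, Jun 4, Jun 5, Jun 8, Jun 9, Jun 10 — lands on Wednesday, 10 June 2020.
The last day of the objection period: 78 calendar days after 10 June 2020 is 27 August 2020.
The date closing becomes effective: 45 calendar days after 27 August 2020 is 11 October 2020.

11 October 2020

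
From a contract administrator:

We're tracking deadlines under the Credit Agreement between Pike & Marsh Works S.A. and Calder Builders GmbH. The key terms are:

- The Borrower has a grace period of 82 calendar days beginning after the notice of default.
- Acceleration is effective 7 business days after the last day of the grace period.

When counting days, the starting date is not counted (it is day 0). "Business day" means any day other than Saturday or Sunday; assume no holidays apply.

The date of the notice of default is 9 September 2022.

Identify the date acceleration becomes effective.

9 December 2022

Adding 82 calendar days to 9 September 2022 gives 30 November 2022, which is the last day of the grace period.
The date acceleration becomes effective: 7 business days after Wednesday, 30 November 2022, skipping weekends — Dec 1, Dec 2, Dec 5, Dec 6, Dec 7, Dec 8, Dec 9 — lands on Friday, 9 December 2022.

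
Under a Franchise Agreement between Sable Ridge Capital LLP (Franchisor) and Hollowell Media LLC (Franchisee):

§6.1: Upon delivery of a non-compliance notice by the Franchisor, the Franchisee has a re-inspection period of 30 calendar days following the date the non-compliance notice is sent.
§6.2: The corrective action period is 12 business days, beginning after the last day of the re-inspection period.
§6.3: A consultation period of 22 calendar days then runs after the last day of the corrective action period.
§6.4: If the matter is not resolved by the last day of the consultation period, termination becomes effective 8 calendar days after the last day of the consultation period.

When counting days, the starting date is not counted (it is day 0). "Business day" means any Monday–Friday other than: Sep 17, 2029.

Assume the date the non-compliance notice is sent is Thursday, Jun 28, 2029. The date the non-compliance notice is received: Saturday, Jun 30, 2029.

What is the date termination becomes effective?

Adding 30 calendar days to Jun 28, 2029 gives Jul 28, 2029, which is the last day of the re-inspection period.
The last day of the corrective action period: 12 business days after Saturday, Jul 28, 2029, skipping weekends — Jul 30, Jul 31, Aug 1, Aug 2, …, Aug 10, Aug 13, Aug 14 — lands on Tuesday, Aug 14, 2029.
The last day of the consultation period: Aug 14, 2029 + 22 days = Sep 5, 2029.
Adding 8 calendar days to Sep 5, 2029 gives Sep 13, 2029, which is the date termination becomes effective.

Sep 13, 2029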